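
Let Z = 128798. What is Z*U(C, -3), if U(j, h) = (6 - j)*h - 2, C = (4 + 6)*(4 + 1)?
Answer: 16743740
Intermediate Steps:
C = 50 (C = 10*5 = 50)
U(j, h) = -2 + h*(6 - j) (U(j, h) = h*(6 - j) - 2 = -2 + h*(6 - j))
Z*U(C, -3) = 128798*(-2 + 6*(-3) - 1*(-3)*50) = 128798*(-2 - 18 + 150) = 128798*130 = 16743740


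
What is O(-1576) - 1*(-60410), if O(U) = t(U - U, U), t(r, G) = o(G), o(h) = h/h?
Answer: 60411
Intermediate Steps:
o(h) = 1
t(r, G) = 1
O(U) = 1
O(-1576) - 1*(-60410) = 1 - 1*(-60410) = 1 + 60410 = 60411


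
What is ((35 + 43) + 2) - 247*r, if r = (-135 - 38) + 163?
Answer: 2550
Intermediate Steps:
r = -10 (r = -173 + 163 = -10)
((35 + 43) + 2) - 247*r = ((35 + 43) + 2) - 247*(-10) = (78 + 2) + 2470 = 80 + 2470 = 2550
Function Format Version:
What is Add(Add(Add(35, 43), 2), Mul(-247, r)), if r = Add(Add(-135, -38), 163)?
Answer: 2550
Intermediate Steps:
r = -10 (r = Add(-173, 163) = -10)
Add(Add(Add(35, 43), 2), Mul(-247, r)) = Add(Add(Add(35, 43), 2), Mul(-247, -10)) = Add(Add(78, 2), 2470) = Add(80, 2470) = 2550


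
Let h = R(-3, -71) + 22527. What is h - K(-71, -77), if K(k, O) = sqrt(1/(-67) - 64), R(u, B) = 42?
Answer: 22569 - I*sqrt(287363)/67 ≈ 22569.0 - 8.0009*I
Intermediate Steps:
K(k, O) = I*sqrt(287363)/67 (K(k, O) = sqrt(-1/67 - 64) = sqrt(-4289/67) = I*sqrt(287363)/67)
h = 22569 (h = 42 + 22527 = 22569)
h - K(-71, -77) = 22569 - I*sqrt(287363)/67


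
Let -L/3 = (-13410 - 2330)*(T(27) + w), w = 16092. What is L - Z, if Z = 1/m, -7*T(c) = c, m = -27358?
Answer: 145483681336927/191506 ≈ 7.5968e+8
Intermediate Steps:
T(c) = -c/7
L = 5317774740/7 (L = -3*(-13410 - 2330)*(-⅐*27 + 16092) = -(-47220)*(-27/7 + 16092) = -(-47220)*112617/7 = -3*(-1772591580/7) = 5317774740/7 ≈ 7.5968e+8)
Z = -1/27358 (Z = 1/(-27358) = -1/27358 ≈ -3.6552e-5)
L - Z = 5317774740/7 - 1*(-1/27358) = 5317774740/7 + 1/27358 = 145483681336927/191506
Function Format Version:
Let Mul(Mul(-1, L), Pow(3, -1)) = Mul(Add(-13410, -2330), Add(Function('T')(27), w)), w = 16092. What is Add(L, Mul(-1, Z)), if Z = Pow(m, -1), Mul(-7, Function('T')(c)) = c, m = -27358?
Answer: Rational(145483681336927, 191506) ≈ 7.5968e+8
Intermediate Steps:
Function('T')(c) = Mul(Rational(-1, 7), c)
L = Rational(5317774740, 7) (L = Mul(-3, Mul(Add(-13410, -2330), Add(Mul(Rational(-1, 7), 27), 16092))) = Mul(-3, Mul(-15740, Add(Rational(-27, 7), 16092))) = Mul(-3, Mul(-15740, Rational(112617, 7))) = Mul(-3, Rational(-1772591580, 7)) = Rational(5317774740, 7) ≈ 7.5968e+8)
Z = Rational(-1, 27358) (Z = Pow(-27358, -1) = Rational(-1, 27358) ≈ -3.6552e-5)
Add(L, Mul(-1, Z)) = Add(Rational(5317774740, 7), Mul(-1, Rational(-1, 27358))) = Add(Rational(5317774740, 7), Rational(1, 27358)) = Rational(145483681336927, 191506)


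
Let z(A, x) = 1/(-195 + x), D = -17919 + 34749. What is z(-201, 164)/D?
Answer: -1/521730 ≈ -1.9167e-6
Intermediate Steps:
D = 16830
z(-201, 164)/D = 1/((-195 + 164)*16830) = (1/16830)/(-31) = -1/31*1/16830 = -1/521730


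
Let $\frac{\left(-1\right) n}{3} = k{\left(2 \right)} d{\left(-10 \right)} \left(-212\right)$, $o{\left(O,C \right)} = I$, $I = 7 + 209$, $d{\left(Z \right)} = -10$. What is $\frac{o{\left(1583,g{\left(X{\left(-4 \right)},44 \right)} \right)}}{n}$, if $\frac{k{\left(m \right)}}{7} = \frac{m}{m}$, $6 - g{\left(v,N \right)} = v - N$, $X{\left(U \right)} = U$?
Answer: $- \frac{9}{1855} \approx -0.0048518$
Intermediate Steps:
$g{\left(v,N \right)} = 6 + N - v$ ($g{\left(v,N \right)} = 6 - \left(v - N\right) = 6 + \left(N - v\right) = 6 + N - v$)
$I = 216$
$k{\left(m \right)} = 7$ ($k{\left(m \right)} = 7 \frac{m}{m} = 7 \cdot 1 = 7$)
$o{\left(O,C \right)} = 216$
$n = -44520$ ($n = - 3 \cdot 7 \left(-10\right) \left(-212\right) = - 3 \left(\left(-70\right) \left(-212\right)\right) = \left(-3\right) 14840 = -44520$)
$\frac{o{\left(1583,g{\left(X{\left(-4 \right)},44 \right)} \right)}}{n} = \frac{216}{-44520} = 216 \left(- \frac{1}{44520}\right) = - \frac{9}{1855}$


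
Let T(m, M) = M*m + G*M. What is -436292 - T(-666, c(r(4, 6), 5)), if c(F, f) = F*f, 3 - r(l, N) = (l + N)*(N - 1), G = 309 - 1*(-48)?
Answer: -508907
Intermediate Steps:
G = 357 (G = 309 + 48 = 357)
r(l, N) = 3 - (-1 + N)*(N + l) (r(l, N) = 3 - (l + N)*(N - 1) = 3 - (N + l)*(-1 + N) = 3 - (-1 + N)*(N + l))
T(m, M) = 357*M + M*m (T(m, M) = M*m + 357*M = 357*M + M*m)
-436292 - T(-666, c(r(4, 6), 5)) = -436292 - (3 + 6 + 4 - 1*6**2 - 1*6*4)*5*(357 - 666) = -436292 - (3 + 6 + 4 - 1*36 - 24)*5*(-309) = -436292 - (3 + 6 + 4 - 36 - 24)*5*(-309) = -436292 - (-47*5)*(-309) = -436292 - (-235)*(-309) = -436292 - 1*72615 = -436292 - 72615 = -508907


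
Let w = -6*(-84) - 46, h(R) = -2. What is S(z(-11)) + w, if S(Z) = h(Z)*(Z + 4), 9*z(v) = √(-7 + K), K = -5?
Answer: 450 - 4*I*√3/9 ≈ 450.0 - 0.7698*I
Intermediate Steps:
z(v) = 2*I*√3/9 (z(v) = √(-7 - 5)/9 = √(-12)/9 = (2*I*√3)/9 = 2*I*√3/9)
w = 458 (w = 504 - 46 = 458)
S(Z) = -8 - 2*Z (S(Z) = -2*(Z + 4) = -2*(4 + Z) = -8 - 2*Z)
S(z(-11)) + w = (-8 - 4*I*√3/9) + 458 = 450 - 4*I*√3/9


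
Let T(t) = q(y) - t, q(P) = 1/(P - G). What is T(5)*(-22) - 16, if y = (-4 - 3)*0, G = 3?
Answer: 304/3 ≈ 101.33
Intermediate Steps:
y = 0 (y = -7*0 = 0)
q(P) = 1/(-3 + P) (q(P) = 1/(P - 1*3) = 1/(P - 3) = 1/(-3 + P))
T(t) = -1/3 - t (T(t) = 1/(-3 + 0) - t = 1/(-3) - t = -1/3 - t)
T(5)*(-22) - 16 = (-1/3 - 1*5)*(-22) - 16 = (-1/3 - 5)*(-22) - 16 = -16/3*(-22) - 16 = 352/3 - 16 = 304/3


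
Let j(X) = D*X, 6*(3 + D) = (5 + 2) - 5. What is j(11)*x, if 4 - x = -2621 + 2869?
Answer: 21472/3 ≈ 7157.3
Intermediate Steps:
D = -8/3 (D = -3 + ((5 + 2) - 5)/6 = -3 + (7 - 5)/6 = -3 + (⅙)*2 = -3 + ⅓ = -8/3 ≈ -2.6667)
j(X) = -8*X/3
x = -244 (x = 4 - (-2621 + 2869) = 4 - 1*248 = 4 - 248 = -244)
j(11)*x = -8/3*11*(-244) = -88/3*(-244) = 21472/3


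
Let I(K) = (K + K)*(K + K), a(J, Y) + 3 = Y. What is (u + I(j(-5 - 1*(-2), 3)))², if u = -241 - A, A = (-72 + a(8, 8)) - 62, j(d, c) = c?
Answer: 5776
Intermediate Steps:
a(J, Y) = -3 + Y
A = -129 (A = (-72 + (-3 + 8)) - 62 = (-72 + 5) - 62 = -67 - 62 = -129)
I(K) = 4*K² (I(K) = (2*K)*(2*K) = 4*K²)
u = -112 (u = -241 - 1*(-129) = -241 + 129 = -112)
(u + I(j(-5 - 1*(-2), 3)))² = (-112 + 4*3²)² = (-112 + 4*9)² = (-112 + 36)² = (-76)² = 5776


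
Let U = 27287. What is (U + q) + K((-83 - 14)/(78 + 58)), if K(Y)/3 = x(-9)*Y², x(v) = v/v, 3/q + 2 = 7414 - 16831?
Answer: 4754038430113/174213824 ≈ 27289.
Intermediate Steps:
q = -3/9419 (q = 3/(-2 + (7414 - 16831)) = 3/(-2 - 9417) = 3/(-9419) = 3*(-1/9419) = -3/9419 ≈ -0.00031851)
x(v) = 1
K(Y) = 3*Y² (K(Y) = 3*(1*Y²) = 3*Y²)
(U + q) + K((-83 - 14)/(78 + 58)) = (27287 - 3/9419) + 3*((-83 - 14)/(78 + 58))² = 257016250/9419 + 3*(-97/136)² = 257016250/9419 + 3*(9409/18496) = 257016250/9419 + 28227/18496 = 4754038430113/174213824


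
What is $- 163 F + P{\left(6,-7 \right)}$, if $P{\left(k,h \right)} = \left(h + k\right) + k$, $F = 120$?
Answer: $-19555$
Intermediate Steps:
$P{\left(k,h \right)} = h + 2 k$
$- 163 F + P{\left(6,-7 \right)} = \left(-163\right) 120 + \left(-7 + 2 \cdot 6\right) = -19560 + \left(-7 + 12\right) = -19560 + 5 = -19555$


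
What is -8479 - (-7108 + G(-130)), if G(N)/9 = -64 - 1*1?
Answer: -786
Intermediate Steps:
G(N) = -585 (G(N) = 9*(-64 - 1*1) = 9*(-64 - 1) = 9*(-65) = -585)
-8479 - (-7108 + G(-130)) = -8479 - (-7108 - 585) = -8479 - 1*(-7693) = -8479 + 7693 = -786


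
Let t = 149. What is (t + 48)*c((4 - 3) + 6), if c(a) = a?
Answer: 1379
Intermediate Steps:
(t + 48)*c((4 - 3) + 6) = (149 + 48)*((4 - 3) + 6) = 197*(1 + 6) = 197*7 = 1379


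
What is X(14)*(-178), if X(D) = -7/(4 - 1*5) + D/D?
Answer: -1424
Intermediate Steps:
X(D) = 8 (X(D) = -7/(4 - 5) + 1 = -7/(-1) + 1 = -7*(-1) + 1 = 7 + 1 = 8)
X(14)*(-178) = 8*(-178) = -1424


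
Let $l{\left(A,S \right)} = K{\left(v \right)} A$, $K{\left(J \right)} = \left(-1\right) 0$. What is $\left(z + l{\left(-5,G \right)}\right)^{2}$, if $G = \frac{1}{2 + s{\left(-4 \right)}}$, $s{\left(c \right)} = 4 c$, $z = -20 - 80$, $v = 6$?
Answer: $10000$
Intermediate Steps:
$z = -100$ ($z = -20 - 80 = -100$)
$G = - \frac{1}{14}$ ($G = \frac{1}{2 + 4 \left(-4\right)} = \frac{1}{2 - 16} = \frac{1}{-14} = - \frac{1}{14} \approx -0.071429$)
$K{\left(J \right)} = 0$
$l{\left(A,S \right)} = 0$ ($l{\left(A,S \right)} = 0 A = 0$)
$\left(z + l{\left(-5,G \right)}\right)^{2} = \left(-100 + 0\right)^{2} = \left(-100\right)^{2} = 10000$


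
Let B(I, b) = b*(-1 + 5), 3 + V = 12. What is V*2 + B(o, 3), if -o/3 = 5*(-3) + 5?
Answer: 30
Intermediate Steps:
V = 9 (V = -3 + 12 = 9)
o = 30 (o = -3*(5*(-3) + 5) = -3*(-15 + 5) = -3*(-10) = 30)
B(I, b) = 4*b (B(I, b) = b*4 = 4*b)
V*2 + B(o, 3) = 9*2 + 4*3 = 18 + 12 = 30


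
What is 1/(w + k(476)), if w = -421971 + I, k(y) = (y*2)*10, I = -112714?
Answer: -1/525165 ≈ -1.9042e-6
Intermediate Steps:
k(y) = 20*y (k(y) = (2*y)*10 = 20*y)
w = -534685 (w = -421971 - 112714 = -534685)
1/(w + k(476)) = 1/(-534685 + 20*476) = 1/(-534685 + 9520) = 1/(-525165) = -1/525165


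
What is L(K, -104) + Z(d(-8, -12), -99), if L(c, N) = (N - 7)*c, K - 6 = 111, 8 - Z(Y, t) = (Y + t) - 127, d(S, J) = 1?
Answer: -12754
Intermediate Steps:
Z(Y, t) = 135 - Y - t (Z(Y, t) = 8 - ((Y + t) - 127) = 8 - (-127 + Y + t) = 8 + (127 - Y - t) = 135 - Y - t)
K = 117 (K = 6 + 111 = 117)
L(c, N) = c*(-7 + N) (L(c, N) = (-7 + N)*c = c*(-7 + N))
L(K, -104) + Z(d(-8, -12), -99) = 117*(-7 - 104) + (135 - 1*1 - 1*(-99)) = 117*(-111) + (135 - 1 + 99) = -12987 + 233 = -12754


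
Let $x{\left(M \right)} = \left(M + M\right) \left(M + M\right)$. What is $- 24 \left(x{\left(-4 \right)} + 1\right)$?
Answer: $-1560$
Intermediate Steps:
$x{\left(M \right)} = 4 M^{2}$ ($x{\left(M \right)} = 2 M 2 M = 4 M^{2}$)
$- 24 \left(x{\left(-4 \right)} + 1\right) = - 24 \left(4 \left(-4\right)^{2} + 1\right) = - 24 \left(4 \cdot 16 + 1\right) = - 24 \left(64 + 1\right) = \left(-24\right) 65 = -1560$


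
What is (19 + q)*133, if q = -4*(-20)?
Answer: 13167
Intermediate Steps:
q = 80
(19 + q)*133 = (19 + 80)*133 = 99*133 = 13167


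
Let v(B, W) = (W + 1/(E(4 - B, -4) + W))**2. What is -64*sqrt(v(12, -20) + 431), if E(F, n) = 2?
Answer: -32*sqrt(269965)/9 ≈ -1847.4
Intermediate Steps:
v(B, W) = (W + 1/(2 + W))**2
-64*sqrt(v(12, -20) + 431) = -64*sqrt((1 + (-20)**2 + 2*(-20))**2/(2 - 20)**2 + 431) = -64*sqrt((1 + 400 - 40)**2/(-18)**2 + 431) = -64*sqrt((1/324)*361**2 + 431) = -64*sqrt((1/324)*130321 + 431) = -64*sqrt(130321/324 + 431) = -32*sqrt(269965)/9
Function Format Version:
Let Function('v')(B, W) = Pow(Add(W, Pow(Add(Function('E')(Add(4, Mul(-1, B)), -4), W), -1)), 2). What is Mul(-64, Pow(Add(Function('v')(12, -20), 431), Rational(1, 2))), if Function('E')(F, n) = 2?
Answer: Mul(Rational(-32, 9), Pow(269965, Rational(1, 2))) ≈ -1847.4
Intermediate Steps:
Function('v')(B, W) = Pow(Add(W, Pow(Add(2, W), -1)), 2)
Mul(-64, Pow(Add(Function('v')(12, -20), 431), Rational(1, 2))) = Mul(-64, Pow(Add(Mul(Pow(Add(2, -20), -2), Pow(Add(1, Pow(-20, 2), Mul(2, -20)), 2)), 431), Rational(1, 2))) = Mul(-64, Pow(Add(Mul(Pow(-18, -2), Pow(Add(1, 400, -40), 2)), 431), Rational(1, 2))) = Mul(-64, Pow(Add(Mul(Rational(1, 324), Pow(361, 2)), 431), Rational(1, 2))) = Mul(-64, Pow(Add(Mul(Rational(1, 324), 130321), 431), Rational(1, 2))) = Mul(-64, Pow(Add(Rational(130321, 324), 431), Rational(1, 2))) = Mul(-64, Pow(Rational(269965, 324), Rational(1, 2))) = Mul(-64, Mul(Rational(1, 18), Pow(269965, Rational(1, 2)))) = Mul(Rational(-32, 9), Pow(269965, Rational(1, 2)))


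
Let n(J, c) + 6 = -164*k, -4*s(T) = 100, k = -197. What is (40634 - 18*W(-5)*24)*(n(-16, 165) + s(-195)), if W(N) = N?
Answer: 1381261938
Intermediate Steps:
s(T) = -25 (s(T) = -¼*100 = -25)
n(J, c) = 32302 (n(J, c) = -6 - 164/(1/(-197 + 0)) = -6 - 164/(1/(-197)) = -6 - 164/(-1/197) = -6 - 164*(-197) = -6 + 32308 = 32302)
(40634 - 18*W(-5)*24)*(n(-16, 165) + s(-195)) = (40634 - 18*(-5)*24)*(32302 - 25) = (40634 + 90*24)*32277 = (40634 + 2160)*32277 = 42794*32277 = 1381261938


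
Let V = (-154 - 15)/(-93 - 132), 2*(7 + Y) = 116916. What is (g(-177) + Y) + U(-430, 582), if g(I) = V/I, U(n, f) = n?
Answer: 2310686156/39825 ≈ 58021.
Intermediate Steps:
Y = 58451 (Y = -7 + (½)*116916 = -7 + 58458 = 58451)
V = 169/225 (V = -169/(-225) = -169*(-1/225) = 169/225 ≈ 0.75111)
g(I) = 169/(225*I)
(g(-177) + Y) + U(-430, 582) = ((169/225)/(-177) + 58451) - 430 = ((169/225)*(-1/177) + 58451) - 430 = (-169/39825 + 58451) - 430 = 2327810906/39825 - 430 = 2310686156/39825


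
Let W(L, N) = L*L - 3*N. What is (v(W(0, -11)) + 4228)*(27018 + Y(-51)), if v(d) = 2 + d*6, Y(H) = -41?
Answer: 119454156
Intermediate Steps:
W(L, N) = L**2 - 3*N
v(d) = 2 + 6*d
(v(W(0, -11)) + 4228)*(27018 + Y(-51)) = ((2 + 6*(0**2 - 3*(-11))) + 4228)*(27018 - 41) = ((2 + 6*(0 + 33)) + 4228)*26977 = ((2 + 6*33) + 4228)*26977 = ((2 + 198) + 4228)*26977 = (200 + 4228)*26977 = 4428*26977 = 119454156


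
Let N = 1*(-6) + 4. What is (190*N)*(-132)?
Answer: 50160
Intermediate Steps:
N = -2 (N = -6 + 4 = -2)
(190*N)*(-132) = (190*(-2))*(-132) = -380*(-132) = 50160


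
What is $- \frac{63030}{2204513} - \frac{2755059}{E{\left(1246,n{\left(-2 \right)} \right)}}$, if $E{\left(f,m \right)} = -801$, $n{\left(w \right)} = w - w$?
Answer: $\frac{2024504298079}{588604971} \approx 3439.5$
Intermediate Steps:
$n{\left(w \right)} = 0$
$- \frac{63030}{2204513} - \frac{2755059}{E{\left(1246,n{\left(-2 \right)} \right)}} = - \frac{63030}{2204513} - \frac{2755059}{-801} = \left(-63030\right) \frac{1}{2204513} - - \frac{918353}{267} = - \frac{63030}{2204513} + \frac{918353}{267} = \frac{2024504298079}{588604971}$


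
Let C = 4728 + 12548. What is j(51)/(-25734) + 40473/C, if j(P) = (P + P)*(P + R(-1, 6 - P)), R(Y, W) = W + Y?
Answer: 172120237/74096764 ≈ 2.3229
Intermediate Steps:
C = 17276
j(P) = 10*P (j(P) = (P + P)*(P + ((6 - P) - 1)) = (2*P)*(P + (5 - P)) = (2*P)*5 = 10*P)
j(51)/(-25734) + 40473/C = (10*51)/(-25734) + 40473/17276 = 510*(-1/25734) + 40473*(1/17276) = -85/4289 + 40473/17276 = 172120237/74096764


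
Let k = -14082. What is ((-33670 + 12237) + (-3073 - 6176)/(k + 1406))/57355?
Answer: -271675459/727031980 ≈ -0.37368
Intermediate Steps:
((-33670 + 12237) + (-3073 - 6176)/(k + 1406))/57355 = ((-33670 + 12237) + (-3073 - 6176)/(-14082 + 1406))/57355 = (-21433 - 9249/(-12676))*(1/57355) = (-21433 - 9249*(-1/12676))*(1/57355) = (-21433 + 9249/12676)*(1/57355) = -271675459/12676*1/57355 = -271675459/727031980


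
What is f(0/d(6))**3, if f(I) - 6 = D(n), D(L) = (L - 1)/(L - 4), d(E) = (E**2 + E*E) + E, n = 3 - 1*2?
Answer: 216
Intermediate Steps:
n = 1 (n = 3 - 2 = 1)
d(E) = E + 2*E**2 (d(E) = (E**2 + E**2) + E = 2*E**2 + E = E + 2*E**2)
D(L) = (-1 + L)/(-4 + L)
f(I) = 6 (f(I) = 6 + (-1 + 1)/(-4 + 1) = 6 + 0/(-3) = 6 - 1/3*0 = 6 + 0 = 6)
f(0/d(6))**3 = 6**3 = 216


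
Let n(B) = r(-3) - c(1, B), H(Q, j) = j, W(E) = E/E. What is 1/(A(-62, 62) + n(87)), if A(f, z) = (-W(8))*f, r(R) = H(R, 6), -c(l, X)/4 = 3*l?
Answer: 1/80 ≈ 0.012500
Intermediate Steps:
W(E) = 1
c(l, X) = -12*l
r(R) = 6
n(B) = 18 (n(B) = 6 - (-12) = 6 - 1*(-12) = 6 + 12 = 18)
A(f, z) = -f (A(f, z) = (-1*1)*f = -f)
1/(A(-62, 62) + n(87)) = 1/(-1*(-62) + 18) = 1/(62 + 18) = 1/80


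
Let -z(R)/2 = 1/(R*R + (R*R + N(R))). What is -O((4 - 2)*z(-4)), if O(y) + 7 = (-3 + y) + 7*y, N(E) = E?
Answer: 78/7 ≈ 11.143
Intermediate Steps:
z(R) = -2/(R + 2*R²) (z(R) = -2/(R*R + (R*R + R)) = -2/(R² + (R² + R)) = -2/(R² + (R + R²)) = -2/(R + 2*R²))
O(y) = -10 + 8*y (O(y) = -7 + ((-3 + y) + 7*y) = -7 + (-3 + 8*y) = -10 + 8*y)
-O((4 - 2)*z(-4)) = -(-10 + 8*((4 - 2)*(-2/(-4*(1 + 2*(-4)))))) = -(-10 + 8*(2*(-2*(-¼)/(1 - 8)))) = -(-10 + 8*(2*(-2*(-¼)/(-7)))) = -(-10 + 8*(2*(-2*(-¼)*(-⅐)))) = -(-10 + 8*(2*(-1/14))) = -(-10 + 8*(-⅐)) = -(-10 - 8/7) = -1*(-78/7) = 78/7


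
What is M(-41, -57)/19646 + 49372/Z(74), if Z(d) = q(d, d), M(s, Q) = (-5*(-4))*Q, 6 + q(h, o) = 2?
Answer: -6381361/517 ≈ -12343.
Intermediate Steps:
q(h, o) = -4 (q(h, o) = -6 + 2 = -4)
M(s, Q) = 20*Q
Z(d) = -4
M(-41, -57)/19646 + 49372/Z(74) = (20*(-57))/19646 + 49372/(-4) = -1140*1/19646 + 49372*(-¼) = -30/517 - 12343 = -6381361/517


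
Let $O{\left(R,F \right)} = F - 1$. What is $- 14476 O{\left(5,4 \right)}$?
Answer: $-43428$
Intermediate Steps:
$O{\left(R,F \right)} = -1 + F$
$- 14476 O{\left(5,4 \right)} = - 14476 \left(-1 + 4\right) = \left(-14476\right) 3 = -43428$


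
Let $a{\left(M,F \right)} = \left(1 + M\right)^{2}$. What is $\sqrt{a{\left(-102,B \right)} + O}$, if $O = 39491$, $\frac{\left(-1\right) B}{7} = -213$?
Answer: $2 \sqrt{12423} \approx 222.92$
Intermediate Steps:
$B = 1491$ ($B = \left(-7\right) \left(-213\right) = 1491$)
$\sqrt{a{\left(-102,B \right)} + O} = \sqrt{\left(1 - 102\right)^{2} + 39491} = \sqrt{\left(-101\right)^{2} + 39491} = \sqrt{10201 + 39491} = \sqrt{49692} = 2 \sqrt{12423}$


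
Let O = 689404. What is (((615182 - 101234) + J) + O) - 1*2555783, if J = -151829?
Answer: -1504260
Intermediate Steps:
(((615182 - 101234) + J) + O) - 1*2555783 = (((615182 - 101234) - 151829) + 689404) - 1*2555783 = ((513948 - 151829) + 689404) - 2555783 = (362119 + 689404) - 2555783 = 1051523 - 2555783 = -1504260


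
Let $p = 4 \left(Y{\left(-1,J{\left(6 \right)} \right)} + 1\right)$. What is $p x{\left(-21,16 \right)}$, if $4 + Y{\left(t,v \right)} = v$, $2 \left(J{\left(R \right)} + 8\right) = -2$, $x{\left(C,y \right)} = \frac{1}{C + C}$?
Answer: $\frac{8}{7} \approx 1.1429$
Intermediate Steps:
$x{\left(C,y \right)} = \frac{1}{2 C}$
$J{\left(R \right)} = -9$ ($J{\left(R \right)} = -8 + \frac{1}{2} \left(-2\right) = -8 - 1 = -9$)
$Y{\left(t,v \right)} = -4 + v$
$p = -48$ ($p = 4 \left(\left(-4 - 9\right) + 1\right) = 4 \left(-13 + 1\right) = 4 \left(-12\right) = -48$)
$p x{\left(-21,16 \right)} = - 48 \frac{1}{2 \left(-21\right)} = - 48 \cdot \frac{1}{2} \left(- \frac{1}{21}\right) = \left(-48\right) \left(- \frac{1}{42}\right) = \frac{8}{7}$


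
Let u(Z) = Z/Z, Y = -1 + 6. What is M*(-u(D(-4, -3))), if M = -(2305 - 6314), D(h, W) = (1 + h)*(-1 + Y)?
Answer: -4009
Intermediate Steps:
Y = 5
D(h, W) = 4 + 4*h (D(h, W) = (1 + h)*(-1 + 5) = (1 + h)*4 = 4 + 4*h)
u(Z) = 1
M = 4009 (M = -1*(-4009) = 4009)
M*(-u(D(-4, -3))) = 4009*(-1*1) = 4009*(-1) = -4009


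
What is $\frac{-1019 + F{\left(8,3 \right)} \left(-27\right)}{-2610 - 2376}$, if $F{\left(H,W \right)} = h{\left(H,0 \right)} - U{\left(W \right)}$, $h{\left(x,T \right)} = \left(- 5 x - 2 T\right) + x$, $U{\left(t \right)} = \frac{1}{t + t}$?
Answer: $\frac{301}{9972} \approx 0.030185$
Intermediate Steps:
$U{\left(t \right)} = \frac{1}{2 t}$
$h{\left(x,T \right)} = - 4 x - 2 T$
$F{\left(H,W \right)} = - 4 H - \frac{1}{2 W}$ ($F{\left(H,W \right)} = \left(- 4 H - 0\right) - \frac{1}{2 W} = \left(- 4 H + 0\right) - \frac{1}{2 W} = - 4 H - \frac{1}{2 W}$)
$\frac{-1019 + F{\left(8,3 \right)} \left(-27\right)}{-2610 - 2376} = \frac{-1019 + \left(\left(-4\right) 8 - \frac{1}{2 \cdot 3}\right) \left(-27\right)}{-2610 - 2376} = \frac{-1019 + \left(-32 - \frac{1}{6}\right) \left(-27\right)}{-4986} = \left(-1019 + \left(-32 - \frac{1}{6}\right) \left(-27\right)\right) \left(- \frac{1}{4986}\right) = \left(-1019 - - \frac{1737}{2}\right) \left(- \frac{1}{4986}\right) = \left(-1019 + \frac{1737}{2}\right) \left(- \frac{1}{4986}\right) = \left(- \frac{301}{2}\right) \left(- \frac{1}{4986}\right) = \frac{301}{9972}$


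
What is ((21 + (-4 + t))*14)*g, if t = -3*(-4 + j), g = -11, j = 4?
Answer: -2618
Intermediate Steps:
t = 0 (t = -3*(-4 + 4) = -3*0 = 0)
((21 + (-4 + t))*14)*g = ((21 + (-4 + 0))*14)*(-11) = ((21 - 4)*14)*(-11) = (17*14)*(-11) = 238*(-11) = -2618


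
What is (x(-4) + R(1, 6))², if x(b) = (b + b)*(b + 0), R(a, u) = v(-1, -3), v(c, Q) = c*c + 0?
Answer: 1089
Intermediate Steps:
v(c, Q) = c² (v(c, Q) = c² + 0 = c²)
R(a, u) = 1 (R(a, u) = (-1)² = 1)
x(b) = 2*b² (x(b) = (2*b)*b = 2*b²)
(x(-4) + R(1, 6))² = (2*(-4)² + 1)² = (2*16 + 1)² = (32 + 1)² = 33² = 1089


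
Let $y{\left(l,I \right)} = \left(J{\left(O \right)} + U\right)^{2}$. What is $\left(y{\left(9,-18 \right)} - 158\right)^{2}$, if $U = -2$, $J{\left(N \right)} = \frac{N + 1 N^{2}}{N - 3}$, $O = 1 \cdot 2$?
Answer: $8836$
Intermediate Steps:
$O = 2$
$J{\left(N \right)} = \frac{N + N^{2}}{-3 + N}$
$y{\left(l,I \right)} = 64$ ($y{\left(l,I \right)} = \left(\frac{2 \left(1 + 2\right)}{-3 + 2} - 2\right)^{2} = \left(2 \frac{1}{-1} \cdot 3 - 2\right)^{2} = \left(2 \left(-1\right) 3 - 2\right)^{2} = \left(-6 - 2\right)^{2} = \left(-8\right)^{2} = 64$)
$\left(y{\left(9,-18 \right)} - 158\right)^{2} = \left(64 - 158\right)^{2} = \left(-94\right)^{2} = 8836$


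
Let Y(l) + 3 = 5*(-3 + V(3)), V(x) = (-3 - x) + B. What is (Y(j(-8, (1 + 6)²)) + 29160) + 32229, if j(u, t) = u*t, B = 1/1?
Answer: 61346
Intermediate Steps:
B = 1 (B = 1*1 = 1)
V(x) = -2 - x (V(x) = (-3 - x) + 1 = -2 - x)
j(u, t) = t*u
Y(l) = -43 (Y(l) = -3 + 5*(-3 + (-2 - 1*3)) = -3 + 5*(-3 + (-2 - 3)) = -3 + 5*(-3 - 5) = -3 + 5*(-8) = -3 - 40 = -43)
(Y(j(-8, (1 + 6)²)) + 29160) + 32229 = (-43 + 29160) + 32229 = 29117 + 32229 = 61346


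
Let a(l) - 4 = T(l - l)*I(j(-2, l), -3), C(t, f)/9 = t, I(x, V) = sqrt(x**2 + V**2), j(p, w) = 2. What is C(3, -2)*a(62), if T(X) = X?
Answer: 108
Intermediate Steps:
I(x, V) = sqrt(V**2 + x**2)
C(t, f) = 9*t
a(l) = 4 (a(l) = 4 + (l - l)*sqrt((-3)**2 + 2**2) = 4 + 0*sqrt(9 + 4) = 4 + 0*sqrt(13) = 4 + 0 = 4)
C(3, -2)*a(62) = (9*3)*4 = 27*4 = 108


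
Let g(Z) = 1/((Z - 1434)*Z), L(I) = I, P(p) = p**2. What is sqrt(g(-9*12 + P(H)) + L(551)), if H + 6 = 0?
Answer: sqrt(44988762849)/9036 ≈ 23.473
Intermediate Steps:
H = -6 (H = -6 + 0 = -6)
g(Z) = 1/(Z*(-1434 + Z)) (g(Z) = 1/((-1434 + Z)*Z) = 1/(Z*(-1434 + Z)))
sqrt(g(-9*12 + P(H)) + L(551)) = sqrt(1/((-9*12 + (-6)**2)*(-1434 + (-9*12 + (-6)**2))) + 551) = sqrt(1/((-108 + 36)*(-1434 + (-108 + 36))) + 551) = sqrt(1/((-72)*(-1434 - 72)) + 551) = sqrt(-1/72/(-1506) + 551) = sqrt(-1/72*(-1/1506) + 551) = sqrt(1/108432 + 551) = sqrt(59746033/108432) = sqrt(44988762849)/9036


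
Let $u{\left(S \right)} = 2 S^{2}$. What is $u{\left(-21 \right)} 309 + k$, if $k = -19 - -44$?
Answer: $272563$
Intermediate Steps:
$k = 25$ ($k = -19 + 44 = 25$)
$u{\left(-21 \right)} 309 + k = 2 \left(-21\right)^{2} \cdot 309 + 25 = 2 \cdot 441 \cdot 309 + 25 = 882 \cdot 309 + 25 = 272538 + 25 = 272563$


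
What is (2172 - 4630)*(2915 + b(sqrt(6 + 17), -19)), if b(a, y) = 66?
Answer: -7327298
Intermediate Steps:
(2172 - 4630)*(2915 + b(sqrt(6 + 17), -19)) = (2172 - 4630)*(2915 + 66) = -2458*2981 = -7327298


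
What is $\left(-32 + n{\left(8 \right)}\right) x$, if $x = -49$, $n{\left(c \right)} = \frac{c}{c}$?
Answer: $1519$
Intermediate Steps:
$n{\left(c \right)} = 1$
$\left(-32 + n{\left(8 \right)}\right) x = \left(-32 + 1\right) \left(-49\right) = \left(-31\right) \left(-49\right) = 1519$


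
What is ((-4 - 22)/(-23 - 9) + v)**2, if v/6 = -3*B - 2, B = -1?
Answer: 11881/256 ≈ 46.410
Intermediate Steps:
v = 6 (v = 6*(-3*(-1) - 2) = 6*(3 - 2) = 6*1 = 6)
((-4 - 22)/(-23 - 9) + v)**2 = ((-4 - 22)/(-23 - 9) + 6)**2 = (-26/(-32) + 6)**2 = (-26*(-1/32) + 6)**2 = (13/16 + 6)**2 = (109/16)**2 = 11881/256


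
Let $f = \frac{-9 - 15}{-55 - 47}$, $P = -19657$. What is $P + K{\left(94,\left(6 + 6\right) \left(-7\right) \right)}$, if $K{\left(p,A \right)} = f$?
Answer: $- \frac{334165}{17} \approx -19657.0$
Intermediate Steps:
$f = \frac{4}{17}$ ($f = - \frac{24}{-102} = \left(-24\right) \left(- \frac{1}{102}\right) = \frac{4}{17} \approx 0.23529$)
$K{\left(p,A \right)} = \frac{4}{17}$
$P + K{\left(94,\left(6 + 6\right) \left(-7\right) \right)} = -19657 + \frac{4}{17} = - \frac{334165}{17}$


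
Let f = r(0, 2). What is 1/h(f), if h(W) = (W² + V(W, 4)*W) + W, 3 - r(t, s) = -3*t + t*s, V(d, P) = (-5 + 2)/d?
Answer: ⅑ ≈ 0.11111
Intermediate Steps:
V(d, P) = -3/d
r(t, s) = 3 + 3*t - s*t (r(t, s) = 3 - (-3*t + t*s) = 3 - (-3*t + s*t) = 3 + (3*t - s*t) = 3 + 3*t - s*t)
f = 3 (f = 3 + 3*0 - 1*2*0 = 3 + 0 + 0 = 3)
h(W) = -3 + W + W² (h(W) = (W² + (-3/W)*W) + W = (W² - 3) + W = (-3 + W²) + W = -3 + W + W²)
1/h(f) = 1/(-3 + 3*(1 + 3)) = 1/(-3 + 3*4) = 1/(-3 + 12) = 1/9 = ⅑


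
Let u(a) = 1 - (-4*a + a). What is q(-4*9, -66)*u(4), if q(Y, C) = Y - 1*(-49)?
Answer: 169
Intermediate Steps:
q(Y, C) = 49 + Y (q(Y, C) = Y + 49 = 49 + Y)
u(a) = 1 + 3*a (u(a) = 1 - (-3)*a = 1 + 3*a)
q(-4*9, -66)*u(4) = (49 - 4*9)*(1 + 3*4) = (49 - 36)*(1 + 12) = 13*13 = 169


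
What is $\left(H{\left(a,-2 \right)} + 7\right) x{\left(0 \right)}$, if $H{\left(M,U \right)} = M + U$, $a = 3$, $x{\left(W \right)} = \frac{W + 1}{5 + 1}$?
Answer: $\frac{4}{3} \approx 1.3333$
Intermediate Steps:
$x{\left(W \right)} = \frac{1}{6} + \frac{W}{6}$ ($x{\left(W \right)} = \frac{1 + W}{6} = \left(1 + W\right) \frac{1}{6} = \frac{1}{6} + \frac{W}{6}$)
$\left(H{\left(a,-2 \right)} + 7\right) x{\left(0 \right)} = \left(\left(3 - 2\right) + 7\right) \left(\frac{1}{6} + \frac{1}{6} \cdot 0\right) = \left(1 + 7\right) \left(\frac{1}{6} + 0\right) = 8 \cdot \frac{1}{6} = \frac{4}{3}$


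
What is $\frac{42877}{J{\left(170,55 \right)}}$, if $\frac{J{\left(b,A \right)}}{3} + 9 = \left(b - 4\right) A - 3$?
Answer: $\frac{42877}{27354} \approx 1.5675$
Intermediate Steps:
$J{\left(b,A \right)} = -36 + 3 A \left(-4 + b\right)$ ($J{\left(b,A \right)} = -27 + 3 \left(\left(b - 4\right) A - 3\right) = -27 + 3 \left(\left(-4 + b\right) A - 3\right) = -27 + 3 \left(A \left(-4 + b\right) - 3\right) = -27 + 3 \left(-3 + A \left(-4 + b\right)\right) = -27 + \left(-9 + 3 A \left(-4 + b\right)\right) = -36 + 3 A \left(-4 + b\right)$)
$\frac{42877}{J{\left(170,55 \right)}} = \frac{42877}{-36 - 660 + 3 \cdot 55 \cdot 170} = \frac{42877}{-36 - 660 + 28050} = \frac{42877}{27354}$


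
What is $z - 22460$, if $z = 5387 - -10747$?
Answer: $-6326$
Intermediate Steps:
$z = 16134$ ($z = 5387 + 10747 = 16134$)
$z - 22460 = 16134 - 22460 = -6326$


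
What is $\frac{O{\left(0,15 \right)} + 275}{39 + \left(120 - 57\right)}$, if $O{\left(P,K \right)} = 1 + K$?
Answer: $\frac{97}{34} \approx 2.8529$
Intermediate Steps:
$\frac{O{\left(0,15 \right)} + 275}{39 + \left(120 - 57\right)} = \frac{\left(1 + 15\right) + 275}{39 + \left(120 - 57\right)} = \frac{16 + 275}{39 + \left(120 - 57\right)} = \frac{291}{39 + 63} = \frac{291}{102} = 291 \cdot \frac{1}{102} = \frac{97}{34}$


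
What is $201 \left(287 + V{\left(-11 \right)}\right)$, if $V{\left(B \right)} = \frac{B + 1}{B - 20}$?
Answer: $\frac{1790307}{31} \approx 57752.0$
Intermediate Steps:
$V{\left(B \right)} = \frac{1 + B}{-20 + B}$
$201 \left(287 + V{\left(-11 \right)}\right) = 201 \left(287 + \frac{1 - 11}{-20 - 11}\right) = 201 \left(287 + \frac{1}{-31} \left(-10\right)\right) = 201 \left(287 - - \frac{10}{31}\right) = 201 \left(287 + \frac{10}{31}\right) = 201 \cdot \frac{8907}{31} = \frac{1790307}{31}$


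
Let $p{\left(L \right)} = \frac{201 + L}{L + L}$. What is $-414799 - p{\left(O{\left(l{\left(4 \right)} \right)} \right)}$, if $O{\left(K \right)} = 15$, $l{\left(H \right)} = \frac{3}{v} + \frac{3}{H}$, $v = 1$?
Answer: $- \frac{2074031}{5} \approx -4.1481 \cdot 10^{5}$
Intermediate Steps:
$l{\left(H \right)} = 3 + \frac{3}{H}$ ($l{\left(H \right)} = \frac{3}{1} + \frac{3}{H} = 3 \cdot 1 + \frac{3}{H} = 3 + \frac{3}{H}$)
$p{\left(L \right)} = \frac{201 + L}{2 L}$
$-414799 - p{\left(O{\left(l{\left(4 \right)} \right)} \right)} = -414799 - \frac{201 + 15}{2 \cdot 15} = -414799 - \frac{1}{2} \cdot \frac{1}{15} \cdot 216 = -414799 - \frac{36}{5} = - \frac{2074031}{5}$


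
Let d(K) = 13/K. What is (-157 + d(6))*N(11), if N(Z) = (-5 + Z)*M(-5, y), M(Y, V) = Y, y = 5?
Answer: 4645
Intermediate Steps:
N(Z) = 25 - 5*Z (N(Z) = (-5 + Z)*(-5) = 25 - 5*Z)
(-157 + d(6))*N(11) = (-157 + 13/6)*(25 - 5*11) = (-157 + 13*(⅙))*(25 - 55) = (-157 + 13/6)*(-30) = -929/6*(-30) = 4645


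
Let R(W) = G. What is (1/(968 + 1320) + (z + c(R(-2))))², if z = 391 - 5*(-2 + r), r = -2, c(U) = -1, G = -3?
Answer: 879995962561/5234944 ≈ 1.6810e+5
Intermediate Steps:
R(W) = -3
z = 411 (z = 391 - 5*(-2 - 2) = 391 - 5*(-4) = 391 - 1*(-20) = 391 + 20 = 411)
(1/(968 + 1320) + (z + c(R(-2))))² = (1/(968 + 1320) + (411 - 1))² = (1/2288 + 410)² = (938081/2288)² = 879995962561/5234944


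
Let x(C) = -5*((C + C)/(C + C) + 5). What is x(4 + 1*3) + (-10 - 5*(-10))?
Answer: 10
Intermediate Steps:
x(C) = -30 (x(C) = -5*((2*C)/((2*C)) + 5) = -5*((2*C)*(1/(2*C)) + 5) = -5*(1 + 5) = -5*6 = -30)
x(4 + 1*3) + (-10 - 5*(-10)) = -30 + (-10 - 5*(-10)) = -30 + (-10 + 50) = -30 + 40 = 10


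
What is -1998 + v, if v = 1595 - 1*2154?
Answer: -2557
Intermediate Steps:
v = -559 (v = 1595 - 2154 = -559)
-1998 + v = -1998 - 559 = -2557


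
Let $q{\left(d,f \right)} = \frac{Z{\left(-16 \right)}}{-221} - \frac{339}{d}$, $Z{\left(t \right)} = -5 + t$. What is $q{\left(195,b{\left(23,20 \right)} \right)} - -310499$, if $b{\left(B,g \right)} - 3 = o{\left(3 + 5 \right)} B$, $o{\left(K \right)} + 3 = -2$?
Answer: $\frac{343099579}{1105} \approx 3.105 \cdot 10^{5}$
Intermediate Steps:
$o{\left(K \right)} = -5$ ($o{\left(K \right)} = -3 - 2 = -5$)
$b{\left(B,g \right)} = 3 - 5 B$
$q{\left(d,f \right)} = \frac{21}{221} - \frac{339}{d}$ ($q{\left(d,f \right)} = \frac{-5 - 16}{-221} - \frac{339}{d} = \left(-21\right) \left(- \frac{1}{221}\right) - \frac{339}{d} = \frac{21}{221} - \frac{339}{d}$)
$q{\left(195,b{\left(23,20 \right)} \right)} - -310499 = \left(\frac{21}{221} - \frac{339}{195}\right) - -310499 = \left(\frac{21}{221} - \frac{113}{65}\right) + 310499 = - \frac{1816}{1105} + 310499 = \frac{343099579}{1105}$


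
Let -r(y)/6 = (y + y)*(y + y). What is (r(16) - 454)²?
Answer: 43533604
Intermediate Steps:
r(y) = -24*y² (r(y) = -6*(y + y)*(y + y) = -6*2*y*2*y = -24*y²)
(r(16) - 454)² = (-24*16² - 454)² = (-24*256 - 454)² = (-6144 - 454)² = (-6598)² = 43533604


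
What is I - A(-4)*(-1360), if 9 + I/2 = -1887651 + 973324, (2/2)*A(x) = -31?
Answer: -1870832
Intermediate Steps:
A(x) = -31
I = -1828672 (I = -18 + 2*(-1887651 + 973324) = -18 + 2*(-914327) = -18 - 1828654 = -1828672)
I - A(-4)*(-1360) = -1828672 - (-31)*(-1360) = -1828672 - 1*42160 = -1828672 - 42160 = -1870832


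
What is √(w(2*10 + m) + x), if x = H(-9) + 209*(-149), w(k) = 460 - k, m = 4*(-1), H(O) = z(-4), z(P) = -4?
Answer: I*√30701 ≈ 175.22*I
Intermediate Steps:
H(O) = -4
m = -4
x = -31145 (x = -4 + 209*(-149) = -4 - 31141 = -31145)
√(w(2*10 + m) + x) = √((460 - (2*10 - 4)) - 31145) = √((460 - (20 - 4)) - 31145) = √((460 - 1*16) - 31145) = √((460 - 16) - 31145) = √(444 - 31145) = √(-30701) = I*√30701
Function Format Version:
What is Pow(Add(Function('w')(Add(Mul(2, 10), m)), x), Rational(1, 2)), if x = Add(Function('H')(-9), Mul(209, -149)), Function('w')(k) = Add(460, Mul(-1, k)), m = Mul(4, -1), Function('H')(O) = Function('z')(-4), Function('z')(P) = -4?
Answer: Mul(I, Pow(30701, Rational(1, 2))) ≈ Mul(175.22, I)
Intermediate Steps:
Function('H')(O) = -4
m = -4
x = -31145 (x = Add(-4, Mul(209, -149)) = Add(-4, -31141) = -31145)
Pow(Add(Function('w')(Add(Mul(2, 10), m)), x), Rational(1, 2)) = Pow(Add(Add(460, Mul(-1, Add(Mul(2, 10), -4))), -31145), Rational(1, 2)) = Pow(Add(Add(460, Mul(-1, Add(20, -4))), -31145), Rational(1, 2)) = Pow(Add(Add(460, Mul(-1, 16)), -31145), Rational(1, 2)) = Pow(Add(Add(460, -16), -31145), Rational(1, 2)) = Pow(Add(444, -31145), Rational(1, 2)) = Pow(-30701, Rational(1, 2)) = Mul(I, Pow(30701, Rational(1, 2)))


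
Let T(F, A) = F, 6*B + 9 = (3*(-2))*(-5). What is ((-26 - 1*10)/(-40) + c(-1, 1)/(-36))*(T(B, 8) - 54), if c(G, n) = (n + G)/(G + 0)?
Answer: -909/20 ≈ -45.450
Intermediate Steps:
B = 7/2 (B = -3/2 + ((3*(-2))*(-5))/6 = -3/2 + (-6*(-5))/6 = -3/2 + (⅙)*30 = -3/2 + 5 = 7/2 ≈ 3.5000)
c(G, n) = (G + n)/G
((-26 - 1*10)/(-40) + c(-1, 1)/(-36))*(T(B, 8) - 54) = ((-26 - 1*10)/(-40) + ((-1 + 1)/(-1))/(-36))*(7/2 - 54) = ((-26 - 10)*(-1/40) - 1*0*(-1/36))*(-101/2) = (-36*(-1/40) + 0*(-1/36))*(-101/2) = (9/10 + 0)*(-101/2) = (9/10)*(-101/2) = -909/20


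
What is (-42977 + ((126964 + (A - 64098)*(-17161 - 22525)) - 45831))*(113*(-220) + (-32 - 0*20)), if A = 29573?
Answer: -34106951340952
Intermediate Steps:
(-42977 + ((126964 + (A - 64098)*(-17161 - 22525)) - 45831))*(113*(-220) + (-32 - 0*20)) = (-42977 + ((126964 + (29573 - 64098)*(-17161 - 22525)) - 45831))*(113*(-220) + (-32 - 0*20)) = (-42977 + ((126964 - 34525*(-39686)) - 45831))*(-24860 + (-32 - 3*0)) = (-42977 + ((126964 + 1370159150) - 45831))*(-24860 + (-32 + 0)) = (-42977 + (1370286114 - 45831))*(-24860 - 32) = (-42977 + 1370240283)*(-24892) = 1370197306*(-24892) = -34106951340952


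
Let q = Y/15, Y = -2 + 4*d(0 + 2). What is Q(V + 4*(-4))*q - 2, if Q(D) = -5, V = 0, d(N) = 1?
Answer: -8/3 ≈ -2.6667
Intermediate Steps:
Y = 2 (Y = -2 + 4*1 = -2 + 4 = 2)
q = 2/15 ≈ 0.13333
Q(V + 4*(-4))*q - 2 = -5*2/15 - 2 = -⅔ - 2 = -8/3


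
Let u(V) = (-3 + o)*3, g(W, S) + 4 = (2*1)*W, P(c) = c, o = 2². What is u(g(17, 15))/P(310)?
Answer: 3/310 ≈ 0.0096774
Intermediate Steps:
o = 4
g(W, S) = -4 + 2*W (g(W, S) = -4 + (2*1)*W = -4 + 2*W)
u(V) = 3 (u(V) = (-3 + 4)*3 = 1*3 = 3)
u(g(17, 15))/P(310) = 3/310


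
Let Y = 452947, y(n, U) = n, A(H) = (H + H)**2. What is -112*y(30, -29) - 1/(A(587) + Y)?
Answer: -6152909281/1831223 ≈ -3360.0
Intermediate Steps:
A(H) = 4*H**2 (A(H) = (2*H)**2 = 4*H**2)
-112*y(30, -29) - 1/(A(587) + Y) = -112*30 - 1/(4*587**2 + 452947) = -3360 - 1/(4*344569 + 452947) = -3360 - 1/(1378276 + 452947) = -3360 - 1/1831223 = -6152909281/1831223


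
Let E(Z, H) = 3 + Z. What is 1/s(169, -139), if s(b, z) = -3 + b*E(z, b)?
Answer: -1/22987 ≈ -4.3503e-5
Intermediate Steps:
s(b, z) = -3 + b*(3 + z)
1/s(169, -139) = 1/(-3 + 169*(3 - 139)) = 1/(-3 + 169*(-136)) = 1/(-3 - 22984) = 1/(-22987) = -1/22987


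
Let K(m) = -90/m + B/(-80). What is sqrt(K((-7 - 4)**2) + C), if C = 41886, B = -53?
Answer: sqrt(2027278465)/220 ≈ 204.66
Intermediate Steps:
K(m) = 53/80 - 90/m (K(m) = -90/m - 53/(-80) = -90/m - 53*(-1/80) = -90/m + 53/80 = 53/80 - 90/m)
sqrt(K((-7 - 4)**2) + C) = sqrt((53/80 - 90/(-7 - 4)**2) + 41886) = sqrt((53/80 - 90/((-11)**2)) + 41886) = sqrt((53/80 - 90/121) + 41886) = sqrt(-787/9680 + 41886) = sqrt(405455693/9680) = sqrt(2027278465)/220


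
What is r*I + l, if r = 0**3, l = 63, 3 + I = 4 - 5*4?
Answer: 63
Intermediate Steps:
I = -19 (I = -3 + (4 - 5*4) = -3 + (4 - 20) = -3 - 16 = -19)
r = 0
r*I + l = 0*(-19) + 63 = 0 + 63 = 63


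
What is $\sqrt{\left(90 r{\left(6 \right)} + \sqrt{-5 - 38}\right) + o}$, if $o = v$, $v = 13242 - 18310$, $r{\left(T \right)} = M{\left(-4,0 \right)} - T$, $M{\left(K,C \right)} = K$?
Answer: $\sqrt{-5968 + i \sqrt{43}} \approx 0.0424 + 77.253 i$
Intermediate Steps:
$r{\left(T \right)} = -4 - T$
$v = -5068$
$o = -5068$
$\sqrt{\left(90 r{\left(6 \right)} + \sqrt{-5 - 38}\right) + o} = \sqrt{\left(90 \left(-4 - 6\right) + \sqrt{-5 - 38}\right) - 5068} = \sqrt{\left(90 \left(-4 - 6\right) + \sqrt{-43}\right) - 5068} = \sqrt{\left(90 \left(-10\right) + i \sqrt{43}\right) - 5068} = \sqrt{\left(-900 + i \sqrt{43}\right) - 5068} = \sqrt{-5968 + i \sqrt{43}}$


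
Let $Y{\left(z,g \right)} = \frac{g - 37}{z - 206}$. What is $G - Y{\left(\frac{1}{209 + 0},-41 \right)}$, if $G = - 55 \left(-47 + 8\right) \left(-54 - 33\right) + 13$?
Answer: $- \frac{2677930736}{14351} \approx -1.866 \cdot 10^{5}$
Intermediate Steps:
$G = -186602$ ($G = - 55 \left(\left(-39\right) \left(-87\right)\right) + 13 = \left(-55\right) 3393 + 13 = -186615 + 13 = -186602$)
$Y{\left(z,g \right)} = \frac{-37 + g}{-206 + z}$
$G - Y{\left(\frac{1}{209 + 0},-41 \right)} = -186602 - \frac{-37 - 41}{-206 + \frac{1}{209 + 0}} = -186602 - \frac{1}{-206 + \frac{1}{209}} \left(-78\right) = -186602 - \frac{1}{- \frac{43053}{209}} \left(-78\right) = -186602 - \left(- \frac{209}{43053}\right) \left(-78\right) = -186602 - \frac{5434}{14351} = - \frac{2677930736}{14351}$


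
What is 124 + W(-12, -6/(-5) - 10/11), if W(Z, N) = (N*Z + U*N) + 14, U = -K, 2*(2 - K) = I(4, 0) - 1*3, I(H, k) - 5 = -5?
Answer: 7342/55 ≈ 133.49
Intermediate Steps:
I(H, k) = 0 (I(H, k) = 5 - 5 = 0)
K = 7/2 (K = 2 - (0 - 1*3)/2 = 2 - (0 - 3)/2 = 2 - 1/2*(-3) = 2 + 3/2 = 7/2 ≈ 3.5000)
U = -7/2 (U = -1*7/2 = -7/2 ≈ -3.5000)
W(Z, N) = 14 - 7*N/2 + N*Z (W(Z, N) = (N*Z - 7*N/2) + 14 = (-7*N/2 + N*Z) + 14 = 14 - 7*N/2 + N*Z)
124 + W(-12, -6/(-5) - 10/11) = 124 + (14 - 7*(-6/(-5) - 10/11)/2 + (-6/(-5) - 10/11)*(-12)) = 124 + (14 - 7*(-6*(-1/5) - 10*1/11)/2 + (-6*(-1/5) - 10*1/11)*(-12)) = 124 + (14 - 7*(6/5 - 10/11)/2 + (6/5 - 10/11)*(-12)) = 124 + (14 - 7/2*16/55 + (16/55)*(-12)) = 124 + (14 - 56/55 - 192/55) = 124 + 522/55 = 7342/55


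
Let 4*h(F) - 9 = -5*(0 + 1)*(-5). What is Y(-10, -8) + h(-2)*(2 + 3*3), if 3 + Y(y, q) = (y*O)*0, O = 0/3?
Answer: 181/2 ≈ 90.500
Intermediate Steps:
O = 0 (O = 0*(⅓) = 0)
Y(y, q) = -3 (Y(y, q) = -3 + (y*0)*0 = -3 + 0*0 = -3 + 0 = -3)
h(F) = 17/2 (h(F) = 9/4 + (-5*(0 + 1)*(-5))/4 = 9/4 + (-5*(-5))/4 = 9/4 + (¼)*25 = 9/4 + 25/4 = 17/2)
Y(-10, -8) + h(-2)*(2 + 3*3) = -3 + 17*(2 + 3*3)/2 = -3 + 17*(2 + 9)/2 = -3 + (17/2)*11 = -3 + 187/2 = 181/2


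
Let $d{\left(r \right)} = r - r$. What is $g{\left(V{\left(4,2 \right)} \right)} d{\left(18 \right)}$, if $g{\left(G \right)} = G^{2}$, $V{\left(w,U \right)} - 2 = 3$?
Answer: $0$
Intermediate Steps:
$V{\left(w,U \right)} = 5$ ($V{\left(w,U \right)} = 2 + 3 = 5$)
$d{\left(r \right)} = 0$
$g{\left(V{\left(4,2 \right)} \right)} d{\left(18 \right)} = 5^{2} \cdot 0 = 25 \cdot 0 = 0$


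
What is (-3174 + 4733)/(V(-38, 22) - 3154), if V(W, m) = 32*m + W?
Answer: -1559/2488 ≈ -0.62661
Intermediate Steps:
V(W, m) = W + 32*m
(-3174 + 4733)/(V(-38, 22) - 3154) = (-3174 + 4733)/((-38 + 32*22) - 3154) = 1559/((-38 + 704) - 3154) = 1559/(666 - 3154) = 1559/(-2488) = 1559*(-1/2488) = -1559/2488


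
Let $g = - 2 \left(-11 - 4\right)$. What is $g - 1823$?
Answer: $-1793$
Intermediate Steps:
$g = 30$ ($g = \left(-2\right) \left(-15\right) = 30$)
$g - 1823 = 30 - 1823 = -1793$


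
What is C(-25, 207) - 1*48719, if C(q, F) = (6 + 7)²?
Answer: -48550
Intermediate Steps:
C(q, F) = 169 (C(q, F) = 13² = 169)
C(-25, 207) - 1*48719 = 169 - 1*48719 = 169 - 48719 = -48550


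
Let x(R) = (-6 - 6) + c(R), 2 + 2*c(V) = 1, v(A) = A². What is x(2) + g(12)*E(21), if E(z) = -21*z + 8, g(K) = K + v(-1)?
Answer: -11283/2 ≈ -5641.5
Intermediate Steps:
c(V) = -½ (c(V) = -1 + (½)*1 = -1 + ½ = -½)
x(R) = -25/2 (x(R) = (-6 - 6) - ½ = -12 - ½ = -25/2)
g(K) = 1 + K (g(K) = K + (-1)² = K + 1 = 1 + K)
E(z) = 8 - 21*z
x(2) + g(12)*E(21) = -25/2 + (1 + 12)*(8 - 21*21) = -25/2 + 13*(8 - 441) = -25/2 + 13*(-433) = -25/2 - 5629 = -11283/2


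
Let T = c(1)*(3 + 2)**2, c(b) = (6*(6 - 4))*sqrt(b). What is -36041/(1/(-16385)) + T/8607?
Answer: 1694235691265/2869 ≈ 5.9053e+8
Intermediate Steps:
c(b) = 12*sqrt(b) (c(b) = (6*2)*sqrt(b) = 12*sqrt(b))
T = 300 (T = (12*sqrt(1))*(3 + 2)**2 = (12*1)*5**2 = 12*25 = 300)
-36041/(1/(-16385)) + T/8607 = -36041/(1/(-16385)) + 300/8607 = -36041/(-1/16385) + 300*(1/8607) = -36041*(-16385) + 100/2869 = 590531785 + 100/2869 = 1694235691265/2869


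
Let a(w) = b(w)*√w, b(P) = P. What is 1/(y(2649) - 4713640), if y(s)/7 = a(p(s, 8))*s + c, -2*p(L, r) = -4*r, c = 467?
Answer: -1/3523619 ≈ -2.8380e-7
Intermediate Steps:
p(L, r) = 2*r (p(L, r) = -(-2)*r = 2*r)
a(w) = w^(3/2) (a(w) = w*√w = w^(3/2))
y(s) = 3269 + 448*s (y(s) = 7*((2*8)^(3/2)*s + 467) = 7*(16^(3/2)*s + 467) = 7*(64*s + 467) = 7*(467 + 64*s) = 3269 + 448*s)
1/(y(2649) - 4713640) = 1/((3269 + 448*2649) - 4713640) = 1/((3269 + 1186752) - 4713640) = 1/(1190021 - 4713640) = 1/(-3523619) = -1/3523619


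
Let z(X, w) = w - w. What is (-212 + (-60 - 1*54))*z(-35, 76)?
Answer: 0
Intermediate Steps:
z(X, w) = 0
(-212 + (-60 - 1*54))*z(-35, 76) = (-212 + (-60 - 1*54))*0 = (-212 + (-60 - 54))*0 = (-212 - 114)*0 = -326*0 = 0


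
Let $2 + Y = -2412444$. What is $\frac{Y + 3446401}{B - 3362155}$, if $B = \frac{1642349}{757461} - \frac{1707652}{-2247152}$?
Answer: $- \frac{87996291262919988}{286140995483329927} \approx -0.30753$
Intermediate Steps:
$Y = -2412446$ ($Y = -2 - 2412444 = -2412446$)
$B = \frac{1246021907905}{425532500268}$ ($B = 1642349 \cdot \frac{1}{757461} - - \frac{426913}{561788} = \frac{1642349}{757461} + \frac{426913}{561788} = \frac{1246021907905}{425532500268} \approx 2.9281$)
$\frac{Y + 3446401}{B - 3362155} = \frac{-2412446 + 3446401}{\frac{1246021907905}{425532500268} - 3362155} = \frac{1033955}{- \frac{1430704977416649635}{425532500268}} = 1033955 \left(- \frac{425532500268}{1430704977416649635}\right) = - \frac{87996291262919988}{286140995483329927}$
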